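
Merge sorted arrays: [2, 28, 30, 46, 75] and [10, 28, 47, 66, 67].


Take 2 from A
Take 10 from B
Take 28 from A
Take 28 from B
Take 30 from A
Take 46 from A
Take 47 from B
Take 66 from B
Take 67 from B

Merged: [2, 10, 28, 28, 30, 46, 47, 66, 67, 75]


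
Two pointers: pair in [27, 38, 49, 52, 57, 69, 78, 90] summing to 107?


lo=0(27)+hi=7(90)=117
lo=0(27)+hi=6(78)=105
lo=1(38)+hi=6(78)=116
lo=1(38)+hi=5(69)=107

Yes: 38+69=107


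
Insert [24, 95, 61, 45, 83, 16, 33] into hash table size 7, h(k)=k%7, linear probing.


Insert 24: h=3 -> slot 3
Insert 95: h=4 -> slot 4
Insert 61: h=5 -> slot 5
Insert 45: h=3, 3 probes -> slot 6
Insert 83: h=6, 1 probes -> slot 0
Insert 16: h=2 -> slot 2
Insert 33: h=5, 3 probes -> slot 1

Table: [83, 33, 16, 24, 95, 61, 45]


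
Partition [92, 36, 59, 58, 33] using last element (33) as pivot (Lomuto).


Pivot: 33
Place pivot at 0: [33, 36, 59, 58, 92]

Partitioned: [33, 36, 59, 58, 92]


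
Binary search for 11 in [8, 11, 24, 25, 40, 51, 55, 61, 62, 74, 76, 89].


Step 1: lo=0, hi=11, mid=5, val=51
Step 2: lo=0, hi=4, mid=2, val=24
Step 3: lo=0, hi=1, mid=0, val=8
Step 4: lo=1, hi=1, mid=1, val=11

Found at index 1


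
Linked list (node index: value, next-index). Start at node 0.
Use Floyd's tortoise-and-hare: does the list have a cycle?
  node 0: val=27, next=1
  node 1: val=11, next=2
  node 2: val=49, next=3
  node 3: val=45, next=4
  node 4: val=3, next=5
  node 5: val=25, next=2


Floyd's tortoise (slow, +1) and hare (fast, +2):
  init: slow=0, fast=0
  step 1: slow=1, fast=2
  step 2: slow=2, fast=4
  step 3: slow=3, fast=2
  step 4: slow=4, fast=4
  slow == fast at node 4: cycle detected

Cycle: yes


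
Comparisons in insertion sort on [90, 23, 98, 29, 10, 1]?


Algorithm: insertion sort
Input: [90, 23, 98, 29, 10, 1]
Sorted: [1, 10, 23, 29, 90, 98]

14


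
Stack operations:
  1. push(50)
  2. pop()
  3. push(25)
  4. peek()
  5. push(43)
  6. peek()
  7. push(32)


push(50) -> [50]
pop()->50, []
push(25) -> [25]
peek()->25
push(43) -> [25, 43]
peek()->43
push(32) -> [25, 43, 32]

Final stack: [25, 43, 32]


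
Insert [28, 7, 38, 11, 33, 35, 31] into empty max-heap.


Insert 28: [28]
Insert 7: [28, 7]
Insert 38: [38, 7, 28]
Insert 11: [38, 11, 28, 7]
Insert 33: [38, 33, 28, 7, 11]
Insert 35: [38, 33, 35, 7, 11, 28]
Insert 31: [38, 33, 35, 7, 11, 28, 31]

Final heap: [38, 33, 35, 7, 11, 28, 31]


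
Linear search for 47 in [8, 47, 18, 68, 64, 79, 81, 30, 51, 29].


i=0: 8!=47
i=1: 47==47 found!

Found at 1, 2 comps


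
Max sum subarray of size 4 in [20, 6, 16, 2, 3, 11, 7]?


[0:4]: 44
[1:5]: 27
[2:6]: 32
[3:7]: 23

Max: 44 at [0:4]


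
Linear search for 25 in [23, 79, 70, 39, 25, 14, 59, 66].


i=0: 23!=25
i=1: 79!=25
i=2: 70!=25
i=3: 39!=25
i=4: 25==25 found!

Found at 4, 5 comps


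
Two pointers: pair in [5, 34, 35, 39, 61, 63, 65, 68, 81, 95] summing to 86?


lo=0(5)+hi=9(95)=100
lo=0(5)+hi=8(81)=86

Yes: 5+81=86


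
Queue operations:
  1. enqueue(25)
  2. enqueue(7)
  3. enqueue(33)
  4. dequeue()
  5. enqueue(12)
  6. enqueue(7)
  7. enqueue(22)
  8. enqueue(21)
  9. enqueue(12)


enqueue(25) -> [25]
enqueue(7) -> [25, 7]
enqueue(33) -> [25, 7, 33]
dequeue()->25, [7, 33]
enqueue(12) -> [7, 33, 12]
enqueue(7) -> [7, 33, 12, 7]
enqueue(22) -> [7, 33, 12, 7, 22]
enqueue(21) -> [7, 33, 12, 7, 22, 21]
enqueue(12) -> [7, 33, 12, 7, 22, 21, 12]

Final queue: [7, 33, 12, 7, 22, 21, 12]


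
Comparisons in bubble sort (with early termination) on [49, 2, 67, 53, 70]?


Algorithm: bubble sort (with early termination)
Input: [49, 2, 67, 53, 70]
Sorted: [2, 49, 53, 67, 70]

7


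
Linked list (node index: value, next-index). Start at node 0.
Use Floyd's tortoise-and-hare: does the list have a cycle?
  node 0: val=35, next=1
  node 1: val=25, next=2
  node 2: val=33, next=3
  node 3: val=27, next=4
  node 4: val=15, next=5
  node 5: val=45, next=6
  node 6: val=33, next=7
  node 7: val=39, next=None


Floyd's tortoise (slow, +1) and hare (fast, +2):
  init: slow=0, fast=0
  step 1: slow=1, fast=2
  step 2: slow=2, fast=4
  step 3: slow=3, fast=6
  step 4: fast 6->7->None, no cycle

Cycle: no


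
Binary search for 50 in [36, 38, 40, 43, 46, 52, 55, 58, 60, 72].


Step 1: lo=0, hi=9, mid=4, val=46
Step 2: lo=5, hi=9, mid=7, val=58
Step 3: lo=5, hi=6, mid=5, val=52

Not found


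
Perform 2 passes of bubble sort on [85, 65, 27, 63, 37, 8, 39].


Initial: [85, 65, 27, 63, 37, 8, 39]
Pass 1: [65, 27, 63, 37, 8, 39, 85] (6 swaps)
Pass 2: [27, 63, 37, 8, 39, 65, 85] (5 swaps)

After 2 passes: [27, 63, 37, 8, 39, 65, 85]


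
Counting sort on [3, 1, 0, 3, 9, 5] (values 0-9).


Input: [3, 1, 0, 3, 9, 5]
Counts: [1, 1, 0, 2, 0, 1, 0, 0, 0, 1]

Sorted: [0, 1, 3, 3, 5, 9]


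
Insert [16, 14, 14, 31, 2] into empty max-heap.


Insert 16: [16]
Insert 14: [16, 14]
Insert 14: [16, 14, 14]
Insert 31: [31, 16, 14, 14]
Insert 2: [31, 16, 14, 14, 2]

Final heap: [31, 16, 14, 14, 2]


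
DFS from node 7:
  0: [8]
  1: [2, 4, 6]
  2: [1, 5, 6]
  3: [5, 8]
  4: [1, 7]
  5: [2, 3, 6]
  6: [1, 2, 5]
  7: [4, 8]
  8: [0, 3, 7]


Visit 7, push [8, 4]
Visit 4, push [1]
Visit 1, push [6, 2]
Visit 2, push [6, 5]
Visit 5, push [6, 3]
Visit 3, push [8]
Visit 8, push [0]
Visit 0, push []
Visit 6, push []

DFS order: [7, 4, 1, 2, 5, 3, 8, 0, 6]


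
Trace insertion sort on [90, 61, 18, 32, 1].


Initial: [90, 61, 18, 32, 1]
Insert 61: [61, 90, 18, 32, 1]
Insert 18: [18, 61, 90, 32, 1]
Insert 32: [18, 32, 61, 90, 1]
Insert 1: [1, 18, 32, 61, 90]

Sorted: [1, 18, 32, 61, 90]


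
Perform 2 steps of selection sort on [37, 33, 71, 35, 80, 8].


Initial: [37, 33, 71, 35, 80, 8]
Step 1: min=8 at 5
  Swap: [8, 33, 71, 35, 80, 37]
Step 2: min=33 at 1
  Swap: [8, 33, 71, 35, 80, 37]

After 2 steps: [8, 33, 71, 35, 80, 37]


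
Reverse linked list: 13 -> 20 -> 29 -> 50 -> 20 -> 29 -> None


Step 1: curr=13, set curr.next=prev(None) | reversed so far: 13
Step 2: curr=20, set curr.next=prev(13) | reversed so far: 20 -> 13
Step 3: curr=29, set curr.next=prev(20) | reversed so far: 29 -> 20 -> 13
Step 4: curr=50, set curr.next=prev(29) | reversed so far: 50 -> 29 -> 20 -> 13
Step 5: curr=20, set curr.next=prev(50) | reversed so far: 20 -> 50 -> 29 -> 20 -> 13
Step 6: curr=29, set curr.next=prev(20) | reversed so far: 29 -> 20 -> 50 -> 29 -> 20 -> 13

29 -> 20 -> 50 -> 29 -> 20 -> 13 -> None


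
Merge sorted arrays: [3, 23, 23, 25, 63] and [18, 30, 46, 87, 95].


Take 3 from A
Take 18 from B
Take 23 from A
Take 23 from A
Take 25 from A
Take 30 from B
Take 46 from B
Take 63 from A

Merged: [3, 18, 23, 23, 25, 30, 46, 63, 87, 95]


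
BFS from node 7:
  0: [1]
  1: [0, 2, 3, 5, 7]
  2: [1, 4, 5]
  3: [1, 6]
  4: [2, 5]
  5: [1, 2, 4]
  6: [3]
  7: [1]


Visit 7, enqueue [1]
Visit 1, enqueue [0, 2, 3, 5]
Visit 0, enqueue []
Visit 2, enqueue [4]
Visit 3, enqueue [6]
Visit 5, enqueue []
Visit 4, enqueue []
Visit 6, enqueue []

BFS order: [7, 1, 0, 2, 3, 5, 4, 6]


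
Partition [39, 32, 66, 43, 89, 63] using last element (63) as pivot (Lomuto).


Pivot: 63
  39 <= 63: advance i (no swap)
  32 <= 63: advance i (no swap)
  43 <= 63: swap -> [39, 32, 43, 66, 89, 63]
Place pivot at 3: [39, 32, 43, 63, 89, 66]

Partitioned: [39, 32, 43, 63, 89, 66]


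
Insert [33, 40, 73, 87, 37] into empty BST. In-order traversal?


Insert 33: root
Insert 40: R from 33
Insert 73: R from 33 -> R from 40
Insert 87: R from 33 -> R from 40 -> R from 73
Insert 37: R from 33 -> L from 40

In-order: [33, 37, 40, 73, 87]


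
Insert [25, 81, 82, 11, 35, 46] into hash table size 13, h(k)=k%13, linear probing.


Insert 25: h=12 -> slot 12
Insert 81: h=3 -> slot 3
Insert 82: h=4 -> slot 4
Insert 11: h=11 -> slot 11
Insert 35: h=9 -> slot 9
Insert 46: h=7 -> slot 7

Table: [None, None, None, 81, 82, None, None, 46, None, 35, None, 11, 25]


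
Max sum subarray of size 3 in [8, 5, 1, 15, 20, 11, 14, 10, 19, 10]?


[0:3]: 14
[1:4]: 21
[2:5]: 36
[3:6]: 46
[4:7]: 45
[5:8]: 35
[6:9]: 43
[7:10]: 39

Max: 46 at [3:6]


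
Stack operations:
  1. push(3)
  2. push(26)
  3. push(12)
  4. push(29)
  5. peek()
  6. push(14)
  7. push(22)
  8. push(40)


push(3) -> [3]
push(26) -> [3, 26]
push(12) -> [3, 26, 12]
push(29) -> [3, 26, 12, 29]
peek()->29
push(14) -> [3, 26, 12, 29, 14]
push(22) -> [3, 26, 12, 29, 14, 22]
push(40) -> [3, 26, 12, 29, 14, 22, 40]

Final stack: [3, 26, 12, 29, 14, 22, 40]


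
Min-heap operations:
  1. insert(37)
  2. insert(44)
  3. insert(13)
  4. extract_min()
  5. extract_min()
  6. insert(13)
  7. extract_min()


insert(37) -> [37]
insert(44) -> [37, 44]
insert(13) -> [13, 44, 37]
extract_min()->13, [37, 44]
extract_min()->37, [44]
insert(13) -> [13, 44]
extract_min()->13, [44]

Final heap: [44]


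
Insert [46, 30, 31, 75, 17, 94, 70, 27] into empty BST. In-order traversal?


Insert 46: root
Insert 30: L from 46
Insert 31: L from 46 -> R from 30
Insert 75: R from 46
Insert 17: L from 46 -> L from 30
Insert 94: R from 46 -> R from 75
Insert 70: R from 46 -> L from 75
Insert 27: L from 46 -> L from 30 -> R from 17

In-order: [17, 27, 30, 31, 46, 70, 75, 94]


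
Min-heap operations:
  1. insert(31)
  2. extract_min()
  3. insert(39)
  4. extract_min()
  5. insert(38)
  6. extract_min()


insert(31) -> [31]
extract_min()->31, []
insert(39) -> [39]
extract_min()->39, []
insert(38) -> [38]
extract_min()->38, []

Final heap: []


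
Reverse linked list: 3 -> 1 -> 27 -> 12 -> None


Step 1: curr=3, set curr.next=prev(None) | reversed so far: 3
Step 2: curr=1, set curr.next=prev(3) | reversed so far: 1 -> 3
Step 3: curr=27, set curr.next=prev(1) | reversed so far: 27 -> 1 -> 3
Step 4: curr=12, set curr.next=prev(27) | reversed so far: 12 -> 27 -> 1 -> 3

12 -> 27 -> 1 -> 3 -> None


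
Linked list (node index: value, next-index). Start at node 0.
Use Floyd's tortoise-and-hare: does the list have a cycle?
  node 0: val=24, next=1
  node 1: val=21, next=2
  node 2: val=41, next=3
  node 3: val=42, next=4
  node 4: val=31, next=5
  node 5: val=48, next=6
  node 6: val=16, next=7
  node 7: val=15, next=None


Floyd's tortoise (slow, +1) and hare (fast, +2):
  init: slow=0, fast=0
  step 1: slow=1, fast=2
  step 2: slow=2, fast=4
  step 3: slow=3, fast=6
  step 4: fast 6->7->None, no cycle

Cycle: no


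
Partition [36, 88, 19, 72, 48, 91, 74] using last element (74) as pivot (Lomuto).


Pivot: 74
  36 <= 74: advance i (no swap)
  19 <= 74: swap -> [36, 19, 88, 72, 48, 91, 74]
  72 <= 74: swap -> [36, 19, 72, 88, 48, 91, 74]
  48 <= 74: swap -> [36, 19, 72, 48, 88, 91, 74]
Place pivot at 4: [36, 19, 72, 48, 74, 91, 88]

Partitioned: [36, 19, 72, 48, 74, 91, 88]


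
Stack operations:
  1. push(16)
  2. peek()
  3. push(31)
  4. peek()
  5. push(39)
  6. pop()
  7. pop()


push(16) -> [16]
peek()->16
push(31) -> [16, 31]
peek()->31
push(39) -> [16, 31, 39]
pop()->39, [16, 31]
pop()->31, [16]

Final stack: [16]


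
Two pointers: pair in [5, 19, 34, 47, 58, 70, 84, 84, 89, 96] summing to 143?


lo=0(5)+hi=9(96)=101
lo=1(19)+hi=9(96)=115
lo=2(34)+hi=9(96)=130
lo=3(47)+hi=9(96)=143

Yes: 47+96=143


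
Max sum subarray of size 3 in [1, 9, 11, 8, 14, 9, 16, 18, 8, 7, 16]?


[0:3]: 21
[1:4]: 28
[2:5]: 33
[3:6]: 31
[4:7]: 39
[5:8]: 43
[6:9]: 42
[7:10]: 33
[8:11]: 31

Max: 43 at [5:8]


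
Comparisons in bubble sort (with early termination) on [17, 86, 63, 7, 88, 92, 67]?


Algorithm: bubble sort (with early termination)
Input: [17, 86, 63, 7, 88, 92, 67]
Sorted: [7, 17, 63, 67, 86, 88, 92]

18


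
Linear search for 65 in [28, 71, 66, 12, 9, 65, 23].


i=0: 28!=65
i=1: 71!=65
i=2: 66!=65
i=3: 12!=65
i=4: 9!=65
i=5: 65==65 found!

Found at 5, 6 comps


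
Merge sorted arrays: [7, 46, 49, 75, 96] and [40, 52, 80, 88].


Take 7 from A
Take 40 from B
Take 46 from A
Take 49 from A
Take 52 from B
Take 75 from A
Take 80 from B
Take 88 from B

Merged: [7, 40, 46, 49, 52, 75, 80, 88, 96]


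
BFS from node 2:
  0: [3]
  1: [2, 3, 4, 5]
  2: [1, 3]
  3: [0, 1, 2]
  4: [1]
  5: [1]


Visit 2, enqueue [1, 3]
Visit 1, enqueue [4, 5]
Visit 3, enqueue [0]
Visit 4, enqueue []
Visit 5, enqueue []
Visit 0, enqueue []

BFS order: [2, 1, 3, 4, 5, 0]


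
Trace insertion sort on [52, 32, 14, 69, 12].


Initial: [52, 32, 14, 69, 12]
Insert 32: [32, 52, 14, 69, 12]
Insert 14: [14, 32, 52, 69, 12]
Insert 69: [14, 32, 52, 69, 12]
Insert 12: [12, 14, 32, 52, 69]

Sorted: [12, 14, 32, 52, 69]


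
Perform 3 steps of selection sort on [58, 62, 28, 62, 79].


Initial: [58, 62, 28, 62, 79]
Step 1: min=28 at 2
  Swap: [28, 62, 58, 62, 79]
Step 2: min=58 at 2
  Swap: [28, 58, 62, 62, 79]
Step 3: min=62 at 2
  Swap: [28, 58, 62, 62, 79]

After 3 steps: [28, 58, 62, 62, 79]


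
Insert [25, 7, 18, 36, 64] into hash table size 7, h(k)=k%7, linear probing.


Insert 25: h=4 -> slot 4
Insert 7: h=0 -> slot 0
Insert 18: h=4, 1 probes -> slot 5
Insert 36: h=1 -> slot 1
Insert 64: h=1, 1 probes -> slot 2

Table: [7, 36, 64, None, 25, 18, None]


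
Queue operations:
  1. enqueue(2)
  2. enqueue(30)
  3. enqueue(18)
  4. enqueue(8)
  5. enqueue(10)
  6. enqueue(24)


enqueue(2) -> [2]
enqueue(30) -> [2, 30]
enqueue(18) -> [2, 30, 18]
enqueue(8) -> [2, 30, 18, 8]
enqueue(10) -> [2, 30, 18, 8, 10]
enqueue(24) -> [2, 30, 18, 8, 10, 24]

Final queue: [2, 30, 18, 8, 10, 24]


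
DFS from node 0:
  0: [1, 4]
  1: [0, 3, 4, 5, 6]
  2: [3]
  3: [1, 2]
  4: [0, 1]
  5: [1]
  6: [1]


Visit 0, push [4, 1]
Visit 1, push [6, 5, 4, 3]
Visit 3, push [2]
Visit 2, push []
Visit 4, push []
Visit 5, push []
Visit 6, push []

DFS order: [0, 1, 3, 2, 4, 5, 6]


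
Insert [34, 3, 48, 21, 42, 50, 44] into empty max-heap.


Insert 34: [34]
Insert 3: [34, 3]
Insert 48: [48, 3, 34]
Insert 21: [48, 21, 34, 3]
Insert 42: [48, 42, 34, 3, 21]
Insert 50: [50, 42, 48, 3, 21, 34]
Insert 44: [50, 42, 48, 3, 21, 34, 44]

Final heap: [50, 42, 48, 3, 21, 34, 44]


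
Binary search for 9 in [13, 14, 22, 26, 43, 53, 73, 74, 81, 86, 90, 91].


Step 1: lo=0, hi=11, mid=5, val=53
Step 2: lo=0, hi=4, mid=2, val=22
Step 3: lo=0, hi=1, mid=0, val=13

Not found


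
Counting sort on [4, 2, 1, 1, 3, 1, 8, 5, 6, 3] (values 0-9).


Input: [4, 2, 1, 1, 3, 1, 8, 5, 6, 3]
Counts: [0, 3, 1, 2, 1, 1, 1, 0, 1, 0]

Sorted: [1, 1, 1, 2, 3, 3, 4, 5, 6, 8]


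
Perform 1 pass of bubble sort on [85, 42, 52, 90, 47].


Initial: [85, 42, 52, 90, 47]
Pass 1: [42, 52, 85, 47, 90] (3 swaps)

After 1 pass: [42, 52, 85, 47, 90]


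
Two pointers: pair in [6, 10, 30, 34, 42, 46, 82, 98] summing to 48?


lo=0(6)+hi=7(98)=104
lo=0(6)+hi=6(82)=88
lo=0(6)+hi=5(46)=52
lo=0(6)+hi=4(42)=48

Yes: 6+42=48


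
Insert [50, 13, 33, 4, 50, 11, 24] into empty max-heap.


Insert 50: [50]
Insert 13: [50, 13]
Insert 33: [50, 13, 33]
Insert 4: [50, 13, 33, 4]
Insert 50: [50, 50, 33, 4, 13]
Insert 11: [50, 50, 33, 4, 13, 11]
Insert 24: [50, 50, 33, 4, 13, 11, 24]

Final heap: [50, 50, 33, 4, 13, 11, 24]


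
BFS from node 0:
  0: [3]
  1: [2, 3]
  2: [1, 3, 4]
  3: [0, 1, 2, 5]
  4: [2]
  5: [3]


Visit 0, enqueue [3]
Visit 3, enqueue [1, 2, 5]
Visit 1, enqueue []
Visit 2, enqueue [4]
Visit 5, enqueue []
Visit 4, enqueue []

BFS order: [0, 3, 1, 2, 5, 4]


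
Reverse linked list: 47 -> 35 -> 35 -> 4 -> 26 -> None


Step 1: curr=47, set curr.next=prev(None) | reversed so far: 47
Step 2: curr=35, set curr.next=prev(47) | reversed so far: 35 -> 47
Step 3: curr=35, set curr.next=prev(35) | reversed so far: 35 -> 35 -> 47
Step 4: curr=4, set curr.next=prev(35) | reversed so far: 4 -> 35 -> 35 -> 47
Step 5: curr=26, set curr.next=prev(4) | reversed so far: 26 -> 4 -> 35 -> 35 -> 47

26 -> 4 -> 35 -> 35 -> 47 -> None


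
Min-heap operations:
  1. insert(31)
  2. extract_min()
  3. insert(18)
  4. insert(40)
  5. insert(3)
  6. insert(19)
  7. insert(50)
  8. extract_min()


insert(31) -> [31]
extract_min()->31, []
insert(18) -> [18]
insert(40) -> [18, 40]
insert(3) -> [3, 40, 18]
insert(19) -> [3, 19, 18, 40]
insert(50) -> [3, 19, 18, 40, 50]
extract_min()->3, [18, 19, 50, 40]

Final heap: [18, 19, 50, 40]


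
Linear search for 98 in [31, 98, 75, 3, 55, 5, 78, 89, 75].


i=0: 31!=98
i=1: 98==98 found!

Found at 1, 2 comps


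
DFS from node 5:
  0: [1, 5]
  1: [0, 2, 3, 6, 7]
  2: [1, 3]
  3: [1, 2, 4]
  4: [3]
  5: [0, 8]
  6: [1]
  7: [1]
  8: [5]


Visit 5, push [8, 0]
Visit 0, push [1]
Visit 1, push [7, 6, 3, 2]
Visit 2, push [3]
Visit 3, push [4]
Visit 4, push []
Visit 6, push []
Visit 7, push []
Visit 8, push []

DFS order: [5, 0, 1, 2, 3, 4, 6, 7, 8]


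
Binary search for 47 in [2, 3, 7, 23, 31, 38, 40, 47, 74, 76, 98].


Step 1: lo=0, hi=10, mid=5, val=38
Step 2: lo=6, hi=10, mid=8, val=74
Step 3: lo=6, hi=7, mid=6, val=40
Step 4: lo=7, hi=7, mid=7, val=47

Found at index 7


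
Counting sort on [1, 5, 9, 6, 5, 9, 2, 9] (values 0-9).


Input: [1, 5, 9, 6, 5, 9, 2, 9]
Counts: [0, 1, 1, 0, 0, 2, 1, 0, 0, 3]

Sorted: [1, 2, 5, 5, 6, 9, 9, 9]


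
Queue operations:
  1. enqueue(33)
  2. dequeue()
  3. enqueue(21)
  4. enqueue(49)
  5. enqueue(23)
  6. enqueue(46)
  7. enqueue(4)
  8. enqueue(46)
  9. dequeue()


enqueue(33) -> [33]
dequeue()->33, []
enqueue(21) -> [21]
enqueue(49) -> [21, 49]
enqueue(23) -> [21, 49, 23]
enqueue(46) -> [21, 49, 23, 46]
enqueue(4) -> [21, 49, 23, 46, 4]
enqueue(46) -> [21, 49, 23, 46, 4, 46]
dequeue()->21, [49, 23, 46, 4, 46]

Final queue: [49, 23, 46, 4, 46]


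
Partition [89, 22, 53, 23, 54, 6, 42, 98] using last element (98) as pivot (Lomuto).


Pivot: 98
  89 <= 98: advance i (no swap)
  22 <= 98: advance i (no swap)
  53 <= 98: advance i (no swap)
  23 <= 98: advance i (no swap)
  54 <= 98: advance i (no swap)
  6 <= 98: advance i (no swap)
  42 <= 98: advance i (no swap)
Place pivot at 7: [89, 22, 53, 23, 54, 6, 42, 98]

Partitioned: [89, 22, 53, 23, 54, 6, 42, 98]


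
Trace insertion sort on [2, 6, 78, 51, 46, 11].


Initial: [2, 6, 78, 51, 46, 11]
Insert 6: [2, 6, 78, 51, 46, 11]
Insert 78: [2, 6, 78, 51, 46, 11]
Insert 51: [2, 6, 51, 78, 46, 11]
Insert 46: [2, 6, 46, 51, 78, 11]
Insert 11: [2, 6, 11, 46, 51, 78]

Sorted: [2, 6, 11, 46, 51, 78]


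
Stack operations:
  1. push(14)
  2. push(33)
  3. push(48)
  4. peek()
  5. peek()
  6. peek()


push(14) -> [14]
push(33) -> [14, 33]
push(48) -> [14, 33, 48]
peek()->48
peek()->48
peek()->48

Final stack: [14, 33, 48]


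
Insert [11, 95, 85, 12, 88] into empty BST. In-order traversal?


Insert 11: root
Insert 95: R from 11
Insert 85: R from 11 -> L from 95
Insert 12: R from 11 -> L from 95 -> L from 85
Insert 88: R from 11 -> L from 95 -> R from 85

In-order: [11, 12, 85, 88, 95]


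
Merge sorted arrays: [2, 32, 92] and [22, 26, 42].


Take 2 from A
Take 22 from B
Take 26 from B
Take 32 from A
Take 42 from B

Merged: [2, 22, 26, 32, 42, 92]


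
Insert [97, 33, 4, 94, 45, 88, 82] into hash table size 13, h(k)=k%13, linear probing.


Insert 97: h=6 -> slot 6
Insert 33: h=7 -> slot 7
Insert 4: h=4 -> slot 4
Insert 94: h=3 -> slot 3
Insert 45: h=6, 2 probes -> slot 8
Insert 88: h=10 -> slot 10
Insert 82: h=4, 1 probes -> slot 5

Table: [None, None, None, 94, 4, 82, 97, 33, 45, None, 88, None, None]


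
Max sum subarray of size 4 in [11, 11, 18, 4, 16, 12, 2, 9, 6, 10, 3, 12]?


[0:4]: 44
[1:5]: 49
[2:6]: 50
[3:7]: 34
[4:8]: 39
[5:9]: 29
[6:10]: 27
[7:11]: 28
[8:12]: 31

Max: 50 at [2:6]


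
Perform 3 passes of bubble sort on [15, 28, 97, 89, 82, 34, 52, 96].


Initial: [15, 28, 97, 89, 82, 34, 52, 96]
Pass 1: [15, 28, 89, 82, 34, 52, 96, 97] (5 swaps)
Pass 2: [15, 28, 82, 34, 52, 89, 96, 97] (3 swaps)
Pass 3: [15, 28, 34, 52, 82, 89, 96, 97] (2 swaps)

After 3 passes: [15, 28, 34, 52, 82, 89, 96, 97]


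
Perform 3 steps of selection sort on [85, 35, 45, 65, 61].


Initial: [85, 35, 45, 65, 61]
Step 1: min=35 at 1
  Swap: [35, 85, 45, 65, 61]
Step 2: min=45 at 2
  Swap: [35, 45, 85, 65, 61]
Step 3: min=61 at 4
  Swap: [35, 45, 61, 65, 85]

After 3 steps: [35, 45, 61, 65, 85]


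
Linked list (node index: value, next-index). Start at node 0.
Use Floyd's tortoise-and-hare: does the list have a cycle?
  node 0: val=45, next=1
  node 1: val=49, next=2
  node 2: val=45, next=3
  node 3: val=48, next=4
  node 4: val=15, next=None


Floyd's tortoise (slow, +1) and hare (fast, +2):
  init: slow=0, fast=0
  step 1: slow=1, fast=2
  step 2: slow=2, fast=4
  step 3: fast -> None, no cycle

Cycle: no


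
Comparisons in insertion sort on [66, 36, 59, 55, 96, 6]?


Algorithm: insertion sort
Input: [66, 36, 59, 55, 96, 6]
Sorted: [6, 36, 55, 59, 66, 96]

12


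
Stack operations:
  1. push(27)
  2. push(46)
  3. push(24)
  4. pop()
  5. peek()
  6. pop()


push(27) -> [27]
push(46) -> [27, 46]
push(24) -> [27, 46, 24]
pop()->24, [27, 46]
peek()->46
pop()->46, [27]

Final stack: [27]


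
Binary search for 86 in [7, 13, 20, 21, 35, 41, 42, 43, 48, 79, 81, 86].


Step 1: lo=0, hi=11, mid=5, val=41
Step 2: lo=6, hi=11, mid=8, val=48
Step 3: lo=9, hi=11, mid=10, val=81
Step 4: lo=11, hi=11, mid=11, val=86

Found at index 11


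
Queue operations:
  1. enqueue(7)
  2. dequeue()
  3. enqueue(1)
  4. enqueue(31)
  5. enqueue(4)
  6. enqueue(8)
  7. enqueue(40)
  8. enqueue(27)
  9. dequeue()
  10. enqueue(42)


enqueue(7) -> [7]
dequeue()->7, []
enqueue(1) -> [1]
enqueue(31) -> [1, 31]
enqueue(4) -> [1, 31, 4]
enqueue(8) -> [1, 31, 4, 8]
enqueue(40) -> [1, 31, 4, 8, 40]
enqueue(27) -> [1, 31, 4, 8, 40, 27]
dequeue()->1, [31, 4, 8, 40, 27]
enqueue(42) -> [31, 4, 8, 40, 27, 42]

Final queue: [31, 4, 8, 40, 27, 42]


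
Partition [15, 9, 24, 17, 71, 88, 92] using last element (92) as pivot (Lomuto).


Pivot: 92
  15 <= 92: advance i (no swap)
  9 <= 92: advance i (no swap)
  24 <= 92: advance i (no swap)
  17 <= 92: advance i (no swap)
  71 <= 92: advance i (no swap)
  88 <= 92: advance i (no swap)
Place pivot at 6: [15, 9, 24, 17, 71, 88, 92]

Partitioned: [15, 9, 24, 17, 71, 88, 92]


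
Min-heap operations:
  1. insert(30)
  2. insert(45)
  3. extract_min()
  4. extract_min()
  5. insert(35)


insert(30) -> [30]
insert(45) -> [30, 45]
extract_min()->30, [45]
extract_min()->45, []
insert(35) -> [35]

Final heap: [35]


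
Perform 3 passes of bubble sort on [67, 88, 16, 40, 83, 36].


Initial: [67, 88, 16, 40, 83, 36]
Pass 1: [67, 16, 40, 83, 36, 88] (4 swaps)
Pass 2: [16, 40, 67, 36, 83, 88] (3 swaps)
Pass 3: [16, 40, 36, 67, 83, 88] (1 swaps)

After 3 passes: [16, 40, 36, 67, 83, 88]


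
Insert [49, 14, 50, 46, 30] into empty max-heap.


Insert 49: [49]
Insert 14: [49, 14]
Insert 50: [50, 14, 49]
Insert 46: [50, 46, 49, 14]
Insert 30: [50, 46, 49, 14, 30]

Final heap: [50, 46, 49, 14, 30]


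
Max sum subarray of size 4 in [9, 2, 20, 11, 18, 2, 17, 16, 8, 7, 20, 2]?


[0:4]: 42
[1:5]: 51
[2:6]: 51
[3:7]: 48
[4:8]: 53
[5:9]: 43
[6:10]: 48
[7:11]: 51
[8:12]: 37

Max: 53 at [4:8]


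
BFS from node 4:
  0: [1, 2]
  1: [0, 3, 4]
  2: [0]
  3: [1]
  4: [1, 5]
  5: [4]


Visit 4, enqueue [1, 5]
Visit 1, enqueue [0, 3]
Visit 5, enqueue []
Visit 0, enqueue [2]
Visit 3, enqueue []
Visit 2, enqueue []

BFS order: [4, 1, 5, 0, 3, 2]


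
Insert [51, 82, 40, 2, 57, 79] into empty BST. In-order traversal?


Insert 51: root
Insert 82: R from 51
Insert 40: L from 51
Insert 2: L from 51 -> L from 40
Insert 57: R from 51 -> L from 82
Insert 79: R from 51 -> L from 82 -> R from 57

In-order: [2, 40, 51, 57, 79, 82]


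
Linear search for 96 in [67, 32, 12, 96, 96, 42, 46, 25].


i=0: 67!=96
i=1: 32!=96
i=2: 12!=96
i=3: 96==96 found!

Found at 3, 4 comps


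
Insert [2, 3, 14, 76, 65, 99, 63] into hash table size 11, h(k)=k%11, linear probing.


Insert 2: h=2 -> slot 2
Insert 3: h=3 -> slot 3
Insert 14: h=3, 1 probes -> slot 4
Insert 76: h=10 -> slot 10
Insert 65: h=10, 1 probes -> slot 0
Insert 99: h=0, 1 probes -> slot 1
Insert 63: h=8 -> slot 8

Table: [65, 99, 2, 3, 14, None, None, None, 63, None, 76]


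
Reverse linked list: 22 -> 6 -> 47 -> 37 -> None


Step 1: curr=22, set curr.next=prev(None) | reversed so far: 22
Step 2: curr=6, set curr.next=prev(22) | reversed so far: 6 -> 22
Step 3: curr=47, set curr.next=prev(6) | reversed so far: 47 -> 6 -> 22
Step 4: curr=37, set curr.next=prev(47) | reversed so far: 37 -> 47 -> 6 -> 22

37 -> 47 -> 6 -> 22 -> None


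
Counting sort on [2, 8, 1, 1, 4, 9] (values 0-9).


Input: [2, 8, 1, 1, 4, 9]
Counts: [0, 2, 1, 0, 1, 0, 0, 0, 1, 1]

Sorted: [1, 1, 2, 4, 8, 9]


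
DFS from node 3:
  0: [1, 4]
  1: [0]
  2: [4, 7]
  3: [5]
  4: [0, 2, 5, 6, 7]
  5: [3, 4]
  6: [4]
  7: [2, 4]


Visit 3, push [5]
Visit 5, push [4]
Visit 4, push [7, 6, 2, 0]
Visit 0, push [1]
Visit 1, push []
Visit 2, push [7]
Visit 7, push []
Visit 6, push []

DFS order: [3, 5, 4, 0, 1, 2, 7, 6]


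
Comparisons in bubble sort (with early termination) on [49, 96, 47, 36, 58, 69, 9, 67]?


Algorithm: bubble sort (with early termination)
Input: [49, 96, 47, 36, 58, 69, 9, 67]
Sorted: [9, 36, 47, 49, 58, 67, 69, 96]

28


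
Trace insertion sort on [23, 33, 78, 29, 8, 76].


Initial: [23, 33, 78, 29, 8, 76]
Insert 33: [23, 33, 78, 29, 8, 76]
Insert 78: [23, 33, 78, 29, 8, 76]
Insert 29: [23, 29, 33, 78, 8, 76]
Insert 8: [8, 23, 29, 33, 78, 76]
Insert 76: [8, 23, 29, 33, 76, 78]

Sorted: [8, 23, 29, 33, 76, 78]


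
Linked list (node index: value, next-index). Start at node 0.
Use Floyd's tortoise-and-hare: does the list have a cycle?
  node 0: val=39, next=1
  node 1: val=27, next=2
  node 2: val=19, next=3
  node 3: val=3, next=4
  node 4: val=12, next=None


Floyd's tortoise (slow, +1) and hare (fast, +2):
  init: slow=0, fast=0
  step 1: slow=1, fast=2
  step 2: slow=2, fast=4
  step 3: fast -> None, no cycle

Cycle: no


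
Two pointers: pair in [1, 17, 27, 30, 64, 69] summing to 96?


lo=0(1)+hi=5(69)=70
lo=1(17)+hi=5(69)=86
lo=2(27)+hi=5(69)=96

Yes: 27+69=96


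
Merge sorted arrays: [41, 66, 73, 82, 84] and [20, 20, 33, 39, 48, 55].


Take 20 from B
Take 20 from B
Take 33 from B
Take 39 from B
Take 41 from A
Take 48 from B
Take 55 from B

Merged: [20, 20, 33, 39, 41, 48, 55, 66, 73, 82, 84]


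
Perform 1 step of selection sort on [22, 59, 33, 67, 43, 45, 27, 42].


Initial: [22, 59, 33, 67, 43, 45, 27, 42]
Step 1: min=22 at 0
  Swap: [22, 59, 33, 67, 43, 45, 27, 42]

After 1 step: [22, 59, 33, 67, 43, 45, 27, 42]


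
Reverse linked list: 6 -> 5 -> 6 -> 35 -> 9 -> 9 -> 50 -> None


Step 1: curr=6, set curr.next=prev(None) | reversed so far: 6
Step 2: curr=5, set curr.next=prev(6) | reversed so far: 5 -> 6
Step 3: curr=6, set curr.next=prev(5) | reversed so far: 6 -> 5 -> 6
Step 4: curr=35, set curr.next=prev(6) | reversed so far: 35 -> 6 -> 5 -> 6
Step 5: curr=9, set curr.next=prev(35) | reversed so far: 9 -> 35 -> 6 -> 5 -> 6
Step 6: curr=9, set curr.next=prev(9) | reversed so far: 9 -> 9 -> 35 -> 6 -> 5 -> 6
Step 7: curr=50, set curr.next=prev(9) | reversed so far: 50 -> 9 -> 9 -> 35 -> 6 -> 5 -> 6

50 -> 9 -> 9 -> 35 -> 6 -> 5 -> 6 -> None


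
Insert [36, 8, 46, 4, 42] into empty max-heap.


Insert 36: [36]
Insert 8: [36, 8]
Insert 46: [46, 8, 36]
Insert 4: [46, 8, 36, 4]
Insert 42: [46, 42, 36, 4, 8]

Final heap: [46, 42, 36, 4, 8]


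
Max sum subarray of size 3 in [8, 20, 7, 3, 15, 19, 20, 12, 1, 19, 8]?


[0:3]: 35
[1:4]: 30
[2:5]: 25
[3:6]: 37
[4:7]: 54
[5:8]: 51
[6:9]: 33
[7:10]: 32
[8:11]: 28

Max: 54 at [4:7]


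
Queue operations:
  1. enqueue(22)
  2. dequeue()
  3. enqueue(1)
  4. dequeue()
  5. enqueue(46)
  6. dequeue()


enqueue(22) -> [22]
dequeue()->22, []
enqueue(1) -> [1]
dequeue()->1, []
enqueue(46) -> [46]
dequeue()->46, []

Final queue: []


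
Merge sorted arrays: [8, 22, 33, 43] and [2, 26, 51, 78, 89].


Take 2 from B
Take 8 from A
Take 22 from A
Take 26 from B
Take 33 from A
Take 43 from A

Merged: [2, 8, 22, 26, 33, 43, 51, 78, 89]


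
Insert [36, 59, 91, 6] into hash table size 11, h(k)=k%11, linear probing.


Insert 36: h=3 -> slot 3
Insert 59: h=4 -> slot 4
Insert 91: h=3, 2 probes -> slot 5
Insert 6: h=6 -> slot 6

Table: [None, None, None, 36, 59, 91, 6, None, None, None, None]


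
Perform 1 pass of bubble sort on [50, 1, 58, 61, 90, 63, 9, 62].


Initial: [50, 1, 58, 61, 90, 63, 9, 62]
Pass 1: [1, 50, 58, 61, 63, 9, 62, 90] (4 swaps)

After 1 pass: [1, 50, 58, 61, 63, 9, 62, 90]


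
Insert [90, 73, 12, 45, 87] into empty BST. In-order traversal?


Insert 90: root
Insert 73: L from 90
Insert 12: L from 90 -> L from 73
Insert 45: L from 90 -> L from 73 -> R from 12
Insert 87: L from 90 -> R from 73

In-order: [12, 45, 73, 87, 90]


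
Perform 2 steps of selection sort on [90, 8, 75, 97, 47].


Initial: [90, 8, 75, 97, 47]
Step 1: min=8 at 1
  Swap: [8, 90, 75, 97, 47]
Step 2: min=47 at 4
  Swap: [8, 47, 75, 97, 90]

After 2 steps: [8, 47, 75, 97, 90]


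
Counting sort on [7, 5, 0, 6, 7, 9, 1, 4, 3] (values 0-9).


Input: [7, 5, 0, 6, 7, 9, 1, 4, 3]
Counts: [1, 1, 0, 1, 1, 1, 1, 2, 0, 1]

Sorted: [0, 1, 3, 4, 5, 6, 7, 7, 9]


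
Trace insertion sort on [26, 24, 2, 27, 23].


Initial: [26, 24, 2, 27, 23]
Insert 24: [24, 26, 2, 27, 23]
Insert 2: [2, 24, 26, 27, 23]
Insert 27: [2, 24, 26, 27, 23]
Insert 23: [2, 23, 24, 26, 27]

Sorted: [2, 23, 24, 26, 27]


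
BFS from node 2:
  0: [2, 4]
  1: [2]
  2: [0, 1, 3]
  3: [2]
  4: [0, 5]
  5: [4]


Visit 2, enqueue [0, 1, 3]
Visit 0, enqueue [4]
Visit 1, enqueue []
Visit 3, enqueue []
Visit 4, enqueue [5]
Visit 5, enqueue []

BFS order: [2, 0, 1, 3, 4, 5]


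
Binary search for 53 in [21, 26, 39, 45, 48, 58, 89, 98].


Step 1: lo=0, hi=7, mid=3, val=45
Step 2: lo=4, hi=7, mid=5, val=58
Step 3: lo=4, hi=4, mid=4, val=48

Not found


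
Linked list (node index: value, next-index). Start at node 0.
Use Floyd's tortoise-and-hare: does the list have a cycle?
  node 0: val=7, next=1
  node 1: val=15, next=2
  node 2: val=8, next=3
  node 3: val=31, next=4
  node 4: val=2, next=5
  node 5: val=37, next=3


Floyd's tortoise (slow, +1) and hare (fast, +2):
  init: slow=0, fast=0
  step 1: slow=1, fast=2
  step 2: slow=2, fast=4
  step 3: slow=3, fast=3
  slow == fast at node 3: cycle detected

Cycle: yes


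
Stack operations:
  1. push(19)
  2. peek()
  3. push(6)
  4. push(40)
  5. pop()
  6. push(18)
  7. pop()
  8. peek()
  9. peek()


push(19) -> [19]
peek()->19
push(6) -> [19, 6]
push(40) -> [19, 6, 40]
pop()->40, [19, 6]
push(18) -> [19, 6, 18]
pop()->18, [19, 6]
peek()->6
peek()->6

Final stack: [19, 6]


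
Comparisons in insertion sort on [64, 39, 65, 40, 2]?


Algorithm: insertion sort
Input: [64, 39, 65, 40, 2]
Sorted: [2, 39, 40, 64, 65]

9


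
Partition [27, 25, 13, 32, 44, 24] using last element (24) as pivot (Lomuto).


Pivot: 24
  13 <= 24: swap -> [13, 25, 27, 32, 44, 24]
Place pivot at 1: [13, 24, 27, 32, 44, 25]

Partitioned: [13, 24, 27, 32, 44, 25]


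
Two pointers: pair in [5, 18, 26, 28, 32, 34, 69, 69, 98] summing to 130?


lo=0(5)+hi=8(98)=103
lo=1(18)+hi=8(98)=116
lo=2(26)+hi=8(98)=124
lo=3(28)+hi=8(98)=126
lo=4(32)+hi=8(98)=130

Yes: 32+98=130


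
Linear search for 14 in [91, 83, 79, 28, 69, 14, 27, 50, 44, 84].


i=0: 91!=14
i=1: 83!=14
i=2: 79!=14
i=3: 28!=14
i=4: 69!=14
i=5: 14==14 found!

Found at 5, 6 comps


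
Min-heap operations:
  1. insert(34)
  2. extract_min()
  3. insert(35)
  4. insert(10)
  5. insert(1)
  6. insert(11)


insert(34) -> [34]
extract_min()->34, []
insert(35) -> [35]
insert(10) -> [10, 35]
insert(1) -> [1, 35, 10]
insert(11) -> [1, 11, 10, 35]

Final heap: [1, 11, 10, 35]


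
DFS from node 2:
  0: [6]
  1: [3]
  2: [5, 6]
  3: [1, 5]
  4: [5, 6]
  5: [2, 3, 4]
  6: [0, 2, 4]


Visit 2, push [6, 5]
Visit 5, push [4, 3]
Visit 3, push [1]
Visit 1, push []
Visit 4, push [6]
Visit 6, push [0]
Visit 0, push []

DFS order: [2, 5, 3, 1, 4, 6, 0]


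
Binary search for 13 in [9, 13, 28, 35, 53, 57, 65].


Step 1: lo=0, hi=6, mid=3, val=35
Step 2: lo=0, hi=2, mid=1, val=13

Found at index 1


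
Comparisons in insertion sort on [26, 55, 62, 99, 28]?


Algorithm: insertion sort
Input: [26, 55, 62, 99, 28]
Sorted: [26, 28, 55, 62, 99]

7


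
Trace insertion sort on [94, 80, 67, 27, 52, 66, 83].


Initial: [94, 80, 67, 27, 52, 66, 83]
Insert 80: [80, 94, 67, 27, 52, 66, 83]
Insert 67: [67, 80, 94, 27, 52, 66, 83]
Insert 27: [27, 67, 80, 94, 52, 66, 83]
Insert 52: [27, 52, 67, 80, 94, 66, 83]
Insert 66: [27, 52, 66, 67, 80, 94, 83]
Insert 83: [27, 52, 66, 67, 80, 83, 94]

Sorted: [27, 52, 66, 67, 80, 83, 94]


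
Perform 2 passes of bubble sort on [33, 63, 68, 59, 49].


Initial: [33, 63, 68, 59, 49]
Pass 1: [33, 63, 59, 49, 68] (2 swaps)
Pass 2: [33, 59, 49, 63, 68] (2 swaps)

After 2 passes: [33, 59, 49, 63, 68]


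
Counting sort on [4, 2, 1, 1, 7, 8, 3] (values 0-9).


Input: [4, 2, 1, 1, 7, 8, 3]
Counts: [0, 2, 1, 1, 1, 0, 0, 1, 1, 0]

Sorted: [1, 1, 2, 3, 4, 7, 8]


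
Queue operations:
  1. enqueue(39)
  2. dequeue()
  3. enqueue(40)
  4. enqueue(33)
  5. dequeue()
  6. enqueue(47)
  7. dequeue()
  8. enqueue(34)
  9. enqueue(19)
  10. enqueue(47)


enqueue(39) -> [39]
dequeue()->39, []
enqueue(40) -> [40]
enqueue(33) -> [40, 33]
dequeue()->40, [33]
enqueue(47) -> [33, 47]
dequeue()->33, [47]
enqueue(34) -> [47, 34]
enqueue(19) -> [47, 34, 19]
enqueue(47) -> [47, 34, 19, 47]

Final queue: [47, 34, 19, 47]


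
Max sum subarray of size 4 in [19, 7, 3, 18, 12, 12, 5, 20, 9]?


[0:4]: 47
[1:5]: 40
[2:6]: 45
[3:7]: 47
[4:8]: 49
[5:9]: 46

Max: 49 at [4:8]


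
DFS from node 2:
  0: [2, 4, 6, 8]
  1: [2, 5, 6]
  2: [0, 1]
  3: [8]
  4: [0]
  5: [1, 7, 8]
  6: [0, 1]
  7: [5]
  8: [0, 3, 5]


Visit 2, push [1, 0]
Visit 0, push [8, 6, 4]
Visit 4, push []
Visit 6, push [1]
Visit 1, push [5]
Visit 5, push [8, 7]
Visit 7, push []
Visit 8, push [3]
Visit 3, push []

DFS order: [2, 0, 4, 6, 1, 5, 7, 8, 3]


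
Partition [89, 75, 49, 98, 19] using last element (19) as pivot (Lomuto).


Pivot: 19
Place pivot at 0: [19, 75, 49, 98, 89]

Partitioned: [19, 75, 49, 98, 89]


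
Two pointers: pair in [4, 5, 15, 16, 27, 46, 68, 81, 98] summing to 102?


lo=0(4)+hi=8(98)=102

Yes: 4+98=102


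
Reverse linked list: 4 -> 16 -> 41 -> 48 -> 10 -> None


Step 1: curr=4, set curr.next=prev(None) | reversed so far: 4
Step 2: curr=16, set curr.next=prev(4) | reversed so far: 16 -> 4
Step 3: curr=41, set curr.next=prev(16) | reversed so far: 41 -> 16 -> 4
Step 4: curr=48, set curr.next=prev(41) | reversed so far: 48 -> 41 -> 16 -> 4
Step 5: curr=10, set curr.next=prev(48) | reversed so far: 10 -> 48 -> 41 -> 16 -> 4

10 -> 48 -> 41 -> 16 -> 4 -> None


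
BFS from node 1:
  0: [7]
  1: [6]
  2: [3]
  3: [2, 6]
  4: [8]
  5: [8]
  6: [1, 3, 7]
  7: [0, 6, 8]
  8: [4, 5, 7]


Visit 1, enqueue [6]
Visit 6, enqueue [3, 7]
Visit 3, enqueue [2]
Visit 7, enqueue [0, 8]
Visit 2, enqueue []
Visit 0, enqueue []
Visit 8, enqueue [4, 5]
Visit 4, enqueue []
Visit 5, enqueue []

BFS order: [1, 6, 3, 7, 2, 0, 8, 4, 5]


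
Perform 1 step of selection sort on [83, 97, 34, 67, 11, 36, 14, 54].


Initial: [83, 97, 34, 67, 11, 36, 14, 54]
Step 1: min=11 at 4
  Swap: [11, 97, 34, 67, 83, 36, 14, 54]

After 1 step: [11, 97, 34, 67, 83, 36, 14, 54]


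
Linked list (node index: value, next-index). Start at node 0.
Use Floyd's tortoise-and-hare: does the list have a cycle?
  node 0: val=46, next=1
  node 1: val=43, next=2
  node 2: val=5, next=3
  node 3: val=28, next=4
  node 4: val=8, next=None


Floyd's tortoise (slow, +1) and hare (fast, +2):
  init: slow=0, fast=0
  step 1: slow=1, fast=2
  step 2: slow=2, fast=4
  step 3: fast -> None, no cycle

Cycle: no


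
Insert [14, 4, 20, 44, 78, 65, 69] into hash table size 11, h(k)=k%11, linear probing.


Insert 14: h=3 -> slot 3
Insert 4: h=4 -> slot 4
Insert 20: h=9 -> slot 9
Insert 44: h=0 -> slot 0
Insert 78: h=1 -> slot 1
Insert 65: h=10 -> slot 10
Insert 69: h=3, 2 probes -> slot 5

Table: [44, 78, None, 14, 4, 69, None, None, None, 20, 65]


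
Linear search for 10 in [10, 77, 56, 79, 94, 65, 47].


i=0: 10==10 found!

Found at 0, 1 comps


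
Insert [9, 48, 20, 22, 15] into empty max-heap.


Insert 9: [9]
Insert 48: [48, 9]
Insert 20: [48, 9, 20]
Insert 22: [48, 22, 20, 9]
Insert 15: [48, 22, 20, 9, 15]

Final heap: [48, 22, 20, 9, 15]


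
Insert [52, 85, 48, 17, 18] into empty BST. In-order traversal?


Insert 52: root
Insert 85: R from 52
Insert 48: L from 52
Insert 17: L from 52 -> L from 48
Insert 18: L from 52 -> L from 48 -> R from 17

In-order: [17, 18, 48, 52, 85]


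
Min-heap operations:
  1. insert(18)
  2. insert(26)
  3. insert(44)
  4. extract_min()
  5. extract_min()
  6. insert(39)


insert(18) -> [18]
insert(26) -> [18, 26]
insert(44) -> [18, 26, 44]
extract_min()->18, [26, 44]
extract_min()->26, [44]
insert(39) -> [39, 44]

Final heap: [39, 44]


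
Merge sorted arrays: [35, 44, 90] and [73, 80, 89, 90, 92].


Take 35 from A
Take 44 from A
Take 73 from B
Take 80 from B
Take 89 from B
Take 90 from A

Merged: [35, 44, 73, 80, 89, 90, 90, 92]


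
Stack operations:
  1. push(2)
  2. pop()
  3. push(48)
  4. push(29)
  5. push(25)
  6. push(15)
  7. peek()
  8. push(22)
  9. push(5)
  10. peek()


push(2) -> [2]
pop()->2, []
push(48) -> [48]
push(29) -> [48, 29]
push(25) -> [48, 29, 25]
push(15) -> [48, 29, 25, 15]
peek()->15
push(22) -> [48, 29, 25, 15, 22]
push(5) -> [48, 29, 25, 15, 22, 5]
peek()->5

Final stack: [48, 29, 25, 15, 22, 5]


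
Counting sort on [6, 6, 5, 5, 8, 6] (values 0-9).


Input: [6, 6, 5, 5, 8, 6]
Counts: [0, 0, 0, 0, 0, 2, 3, 0, 1, 0]

Sorted: [5, 5, 6, 6, 6, 8]


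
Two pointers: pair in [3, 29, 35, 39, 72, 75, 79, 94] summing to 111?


lo=0(3)+hi=7(94)=97
lo=1(29)+hi=7(94)=123
lo=1(29)+hi=6(79)=108
lo=2(35)+hi=6(79)=114
lo=2(35)+hi=5(75)=110
lo=3(39)+hi=5(75)=114
lo=3(39)+hi=4(72)=111

Yes: 39+72=111


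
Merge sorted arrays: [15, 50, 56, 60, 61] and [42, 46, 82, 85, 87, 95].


Take 15 from A
Take 42 from B
Take 46 from B
Take 50 from A
Take 56 from A
Take 60 from A
Take 61 from A

Merged: [15, 42, 46, 50, 56, 60, 61, 82, 85, 87, 95]


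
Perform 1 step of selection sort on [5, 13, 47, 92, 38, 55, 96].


Initial: [5, 13, 47, 92, 38, 55, 96]
Step 1: min=5 at 0
  Swap: [5, 13, 47, 92, 38, 55, 96]

After 1 step: [5, 13, 47, 92, 38, 55, 96]


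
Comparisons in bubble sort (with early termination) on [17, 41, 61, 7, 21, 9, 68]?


Algorithm: bubble sort (with early termination)
Input: [17, 41, 61, 7, 21, 9, 68]
Sorted: [7, 9, 17, 21, 41, 61, 68]

20


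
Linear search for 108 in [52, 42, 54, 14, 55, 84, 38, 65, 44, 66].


i=0: 52!=108
i=1: 42!=108
i=2: 54!=108
i=3: 14!=108
i=4: 55!=108
i=5: 84!=108
i=6: 38!=108
i=7: 65!=108
i=8: 44!=108
i=9: 66!=108

Not found, 10 comps


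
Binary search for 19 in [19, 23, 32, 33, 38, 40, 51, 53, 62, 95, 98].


Step 1: lo=0, hi=10, mid=5, val=40
Step 2: lo=0, hi=4, mid=2, val=32
Step 3: lo=0, hi=1, mid=0, val=19

Found at index 0


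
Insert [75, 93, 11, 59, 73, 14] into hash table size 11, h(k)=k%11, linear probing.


Insert 75: h=9 -> slot 9
Insert 93: h=5 -> slot 5
Insert 11: h=0 -> slot 0
Insert 59: h=4 -> slot 4
Insert 73: h=7 -> slot 7
Insert 14: h=3 -> slot 3

Table: [11, None, None, 14, 59, 93, None, 73, None, 75, None]


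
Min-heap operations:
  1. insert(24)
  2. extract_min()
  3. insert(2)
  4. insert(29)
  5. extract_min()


insert(24) -> [24]
extract_min()->24, []
insert(2) -> [2]
insert(29) -> [2, 29]
extract_min()->2, [29]

Final heap: [29]


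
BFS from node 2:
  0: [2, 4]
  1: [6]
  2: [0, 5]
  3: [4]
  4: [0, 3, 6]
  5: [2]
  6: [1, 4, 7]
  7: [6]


Visit 2, enqueue [0, 5]
Visit 0, enqueue [4]
Visit 5, enqueue []
Visit 4, enqueue [3, 6]
Visit 3, enqueue []
Visit 6, enqueue [1, 7]
Visit 1, enqueue []
Visit 7, enqueue []

BFS order: [2, 0, 5, 4, 3, 6, 1, 7]
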